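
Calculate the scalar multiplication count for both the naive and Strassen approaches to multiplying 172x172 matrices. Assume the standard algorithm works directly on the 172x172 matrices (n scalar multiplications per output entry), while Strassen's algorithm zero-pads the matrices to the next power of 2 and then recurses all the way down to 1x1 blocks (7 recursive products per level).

Matrix multiplication for 172x172 matrices:

Strassen's algorithm requires power-of-2 dimensions. Pad 172x172 to 256x256 (next power of 2).

Standard algorithm: 172^3 = 5088448 multiplications
Strassen's algorithm: 7^(log2(256)) = 7^8 = 5764801 multiplications
Difference: 5088448 - 5764801 = -676353 (Strassen uses MORE here due to padding overhead — for small or just-over-power-of-2 n, padding can outweigh the per-level savings)

Standard: 5088448 multiplications (172^3). Strassen: 5764801 multiplications (7^8, after padding to 256x256). Strassen reduces 8 recursive multiplications to 7 at each level.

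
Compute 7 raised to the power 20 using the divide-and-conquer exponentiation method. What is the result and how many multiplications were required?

Computing 7^20 by squaring (build up from 7^1; each line after the first costs one multiplication):

7^1 = 7
7^2 = (7^1)^2 = 7^2 = 49
7^4 = (7^2)^2 = 49^2 = 2401
7^5 = 7 * 7^4 = 7 * 2401 = 16807
7^10 = (7^5)^2 = 16807^2 = 282475249
7^20 = (7^10)^2 = 282475249^2 = 79792266297612001

Result: 79792266297612001
Multiplications needed: 5 (5 lines after 7^1)

7^20 = 79792266297612001. Using exponentiation by squaring, this requires 5 multiplications. The key idea: if the exponent is even, square the half-power; if odd, multiply by the base once.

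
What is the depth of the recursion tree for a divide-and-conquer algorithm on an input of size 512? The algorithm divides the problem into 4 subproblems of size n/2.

For divide and conquer with division factor 2:

Problem sizes at each level:
Level 0: 512
Level 1: 256
Level 2: 128
Level 3: 64
Level 4: 32
Level 5: 16
Level 6: 8
Level 7: 4
Level 8: 2
Level 9: 1

The root is level 0 and the size-1 base case is level 9 (the tree spans levels 0 through 9, i.e. 10 levels counting the root), so the depth is the number of divisions: log_2(512) = 9

The recursion tree depth is log_2(512) = 9. At each level, the problem size is divided by 2, so it takes 9 divisions to reduce to a base case of size 1. The algorithm makes 4 recursive calls at each level.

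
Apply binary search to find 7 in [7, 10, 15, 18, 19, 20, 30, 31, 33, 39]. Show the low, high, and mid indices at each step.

Binary search for 7 in [7, 10, 15, 18, 19, 20, 30, 31, 33, 39]:

lo=0, hi=9, mid=4, arr[mid]=19 -> 19 > 7, search left half
lo=0, hi=3, mid=1, arr[mid]=10 -> 10 > 7, search left half
lo=0, hi=0, mid=0, arr[mid]=7 -> Found target at index 0!

Binary search finds 7 at index 0 after 3 comparisons. The search repeatedly halves the search space by comparing with the middle element.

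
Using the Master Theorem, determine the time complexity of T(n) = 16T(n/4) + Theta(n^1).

Master Theorem for T(n) = 16T(n/4) + O(n^1):

a = 16, b = 4, c = 1
log_b(a) = log_4(16) = 2.0000

Case 1: c = 1 < log_4(16) = 2.0000
T(n) = O(n^(log_4 16)) = O(n^2)

For T(n) = 16T(n/4) + O(n^1): log_4(16) = 2.0000. This is Case 1 of the Master Theorem (c < log_b(a), work dominated by leaves), giving O(n^2).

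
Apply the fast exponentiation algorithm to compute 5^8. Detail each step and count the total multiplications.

Computing 5^8 by squaring (build up from 5^1; each line after the first costs one multiplication):

5^1 = 5
5^2 = (5^1)^2 = 5^2 = 25
5^4 = (5^2)^2 = 25^2 = 625
5^8 = (5^4)^2 = 625^2 = 390625

Result: 390625
Multiplications needed: 3 (3 lines after 5^1)

5^8 = 390625. Using exponentiation by squaring, this requires 3 multiplications. The key idea: if the exponent is even, square the half-power; if odd, multiply by the base once.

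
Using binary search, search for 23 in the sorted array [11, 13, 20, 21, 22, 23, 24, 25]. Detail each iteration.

Binary search for 23 in [11, 13, 20, 21, 22, 23, 24, 25]:

lo=0, hi=7, mid=3, arr[mid]=21 -> 21 < 23, search right half
lo=4, hi=7, mid=5, arr[mid]=23 -> Found target at index 5!

Binary search finds 23 at index 5 after 2 comparisons. The search repeatedly halves the search space by comparing with the middle element.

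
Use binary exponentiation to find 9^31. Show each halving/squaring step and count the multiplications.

Computing 9^31 by squaring (build up from 9^1; each line after the first costs one multiplication):

9^1 = 9
9^2 = (9^1)^2 = 9^2 = 81
9^3 = 9 * 9^2 = 9 * 81 = 729
9^6 = (9^3)^2 = 729^2 = 531441
9^7 = 9 * 9^6 = 9 * 531441 = 4782969
9^14 = (9^7)^2 = 4782969^2 = 22876792454961
9^15 = 9 * 9^14 = 9 * 22876792454961 = 205891132094649
9^30 = (9^15)^2 = 205891132094649^2 = 42391158275216203514294433201
9^31 = 9 * 9^30 = 9 * 42391158275216203514294433201 = 381520424476945831628649898809

Result: 381520424476945831628649898809
Multiplications needed: 8 (8 lines after 9^1)

9^31 = 381520424476945831628649898809. Using exponentiation by squaring, this requires 8 multiplications. The key idea: if the exponent is even, square the half-power; if odd, multiply by the base once.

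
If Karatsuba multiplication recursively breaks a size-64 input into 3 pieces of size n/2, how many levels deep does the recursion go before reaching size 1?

For divide and conquer with division factor 2:

Problem sizes at each level:
Level 0: 64
Level 1: 32
Level 2: 16
Level 3: 8
Level 4: 4
Level 5: 2
Level 6: 1

The root is level 0 and the size-1 base case is level 6 (the tree spans levels 0 through 6, i.e. 7 levels counting the root), so the depth is the number of divisions: log_2(64) = 6

The recursion tree depth is log_2(64) = 6. At each level, the problem size is divided by 2, so it takes 6 divisions to reduce to a base case of size 1. The algorithm makes 3 recursive calls at each level.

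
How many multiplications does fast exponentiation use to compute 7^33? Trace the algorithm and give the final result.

Computing 7^33 by squaring (build up from 7^1; each line after the first costs one multiplication):

7^1 = 7
7^2 = (7^1)^2 = 7^2 = 49
7^4 = (7^2)^2 = 49^2 = 2401
7^8 = (7^4)^2 = 2401^2 = 5764801
7^16 = (7^8)^2 = 5764801^2 = 33232930569601
7^32 = (7^16)^2 = 33232930569601^2 = 1104427674243920646305299201
7^33 = 7 * 7^32 = 7 * 1104427674243920646305299201 = 7730993719707444524137094407

Result: 7730993719707444524137094407
Multiplications needed: 6 (6 lines after 7^1)

7^33 = 7730993719707444524137094407. Using exponentiation by squaring, this requires 6 multiplications. The key idea: if the exponent is even, square the half-power; if odd, multiply by the base once.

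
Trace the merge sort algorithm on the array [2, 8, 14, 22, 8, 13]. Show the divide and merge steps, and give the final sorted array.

Merge sort trace:

Split: [2, 8, 14, 22, 8, 13] -> [2, 8, 14] and [22, 8, 13]
  Split: [2, 8, 14] -> [2] and [8, 14]
    Split: [8, 14] -> [8] and [14]
    Merge: [8] + [14] -> [8, 14]
  Merge: [2] + [8, 14] -> [2, 8, 14]
  Split: [22, 8, 13] -> [22] and [8, 13]
    Split: [8, 13] -> [8] and [13]
    Merge: [8] + [13] -> [8, 13]
  Merge: [22] + [8, 13] -> [8, 13, 22]
Merge: [2, 8, 14] + [8, 13, 22] -> [2, 8, 8, 13, 14, 22]

Final sorted array: [2, 8, 8, 13, 14, 22]

The merge sort proceeds by recursively splitting the array and merging sorted halves.
After all merges, the sorted array is [2, 8, 8, 13, 14, 22].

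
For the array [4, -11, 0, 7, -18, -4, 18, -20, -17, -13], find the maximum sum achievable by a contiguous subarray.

Using Kadane's algorithm on [4, -11, 0, 7, -18, -4, 18, -20, -17, -13]:

Scanning through the array:
Position 1 (value -11): max_ending_here = -7, max_so_far = 4
Position 2 (value 0): max_ending_here = 0, max_so_far = 4
Position 3 (value 7): max_ending_here = 7, max_so_far = 7
Position 4 (value -18): max_ending_here = -11, max_so_far = 7
Position 5 (value -4): max_ending_here = -4, max_so_far = 7
Position 6 (value 18): max_ending_here = 18, max_so_far = 18
Position 7 (value -20): max_ending_here = -2, max_so_far = 18
Position 8 (value -17): max_ending_here = -17, max_so_far = 18
Position 9 (value -13): max_ending_here = -13, max_so_far = 18

Maximum subarray: [18]
Maximum sum: 18

The maximum subarray is [18] with sum 18. This subarray runs from index 6 to index 6.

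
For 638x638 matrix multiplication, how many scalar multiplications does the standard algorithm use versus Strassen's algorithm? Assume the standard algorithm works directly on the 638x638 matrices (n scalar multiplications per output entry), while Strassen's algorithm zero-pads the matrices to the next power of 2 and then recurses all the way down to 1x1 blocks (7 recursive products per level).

Matrix multiplication for 638x638 matrices:

Strassen's algorithm requires power-of-2 dimensions. Pad 638x638 to 1024x1024 (next power of 2).

Standard algorithm: 638^3 = 259694072 multiplications
Strassen's algorithm: 7^(log2(1024)) = 7^10 = 282475249 multiplications
Difference: 259694072 - 282475249 = -22781177 (Strassen uses MORE here due to padding overhead — for small or just-over-power-of-2 n, padding can outweigh the per-level savings)

Standard: 259694072 multiplications (638^3). Strassen: 282475249 multiplications (7^10, after padding to 1024x1024). Strassen reduces 8 recursive multiplications to 7 at each level.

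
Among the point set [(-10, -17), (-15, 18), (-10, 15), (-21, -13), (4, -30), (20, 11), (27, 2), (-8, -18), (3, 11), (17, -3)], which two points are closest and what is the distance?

Computing all pairwise distances among 10 points:

d((-10, -17), (-15, 18)) = 35.3553
d((-10, -17), (-10, 15)) = 32.0
d((-10, -17), (-21, -13)) = 11.7047
d((-10, -17), (4, -30)) = 19.105
d((-10, -17), (20, 11)) = 41.0366
d((-10, -17), (27, 2)) = 41.5933
d((-10, -17), (-8, -18)) = 2.2361 <-- minimum
d((-10, -17), (3, 11)) = 30.8707
d((-10, -17), (17, -3)) = 30.4138
d((-15, 18), (-10, 15)) = 5.831
d((-15, 18), (-21, -13)) = 31.5753
d((-15, 18), (4, -30)) = 51.6236
d((-15, 18), (20, 11)) = 35.6931
d((-15, 18), (27, 2)) = 44.9444
d((-15, 18), (-8, -18)) = 36.6742
d((-15, 18), (3, 11)) = 19.3132
d((-15, 18), (17, -3)) = 38.2753
d((-10, 15), (-21, -13)) = 30.0832
d((-10, 15), (4, -30)) = 47.1275
d((-10, 15), (20, 11)) = 30.2655
d((-10, 15), (27, 2)) = 39.2173
d((-10, 15), (-8, -18)) = 33.0606
d((-10, 15), (3, 11)) = 13.6015
d((-10, 15), (17, -3)) = 32.45
d((-21, -13), (4, -30)) = 30.2324
d((-21, -13), (20, 11)) = 47.5079
d((-21, -13), (27, 2)) = 50.2892
d((-21, -13), (-8, -18)) = 13.9284
d((-21, -13), (3, 11)) = 33.9411
d((-21, -13), (17, -3)) = 39.2938
d((4, -30), (20, 11)) = 44.0114
d((4, -30), (27, 2)) = 39.4081
d((4, -30), (-8, -18)) = 16.9706
d((4, -30), (3, 11)) = 41.0122
d((4, -30), (17, -3)) = 29.9666
d((20, 11), (27, 2)) = 11.4018
d((20, 11), (-8, -18)) = 40.3113
d((20, 11), (3, 11)) = 17.0
d((20, 11), (17, -3)) = 14.3178
d((27, 2), (-8, -18)) = 40.3113
d((27, 2), (3, 11)) = 25.632
d((27, 2), (17, -3)) = 11.1803
d((-8, -18), (3, 11)) = 31.0161
d((-8, -18), (17, -3)) = 29.1548
d((3, 11), (17, -3)) = 19.799

Closest pair: (-10, -17) and (-8, -18) with distance 2.2361

The closest pair is (-10, -17) and (-8, -18) with Euclidean distance 2.2361. For 10 points, brute-force pairwise comparison is shown above. For large n, the divide-and-conquer algorithm (sort by x, recurse on halves, check the dividing strip) achieves O(n log n).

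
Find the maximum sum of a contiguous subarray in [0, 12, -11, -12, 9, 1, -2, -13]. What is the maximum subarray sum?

Using Kadane's algorithm on [0, 12, -11, -12, 9, 1, -2, -13]:

Scanning through the array:
Position 1 (value 12): max_ending_here = 12, max_so_far = 12
Position 2 (value -11): max_ending_here = 1, max_so_far = 12
Position 3 (value -12): max_ending_here = -11, max_so_far = 12
Position 4 (value 9): max_ending_here = 9, max_so_far = 12
Position 5 (value 1): max_ending_here = 10, max_so_far = 12
Position 6 (value -2): max_ending_here = 8, max_so_far = 12
Position 7 (value -13): max_ending_here = -5, max_so_far = 12

Maximum subarray: [0, 12]
Maximum sum: 12

The maximum subarray is [0, 12] with sum 12. This subarray runs from index 0 to index 1.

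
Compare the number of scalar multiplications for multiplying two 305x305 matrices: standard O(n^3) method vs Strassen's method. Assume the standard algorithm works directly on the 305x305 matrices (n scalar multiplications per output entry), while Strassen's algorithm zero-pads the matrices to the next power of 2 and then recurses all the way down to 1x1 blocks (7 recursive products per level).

Matrix multiplication for 305x305 matrices:

Strassen's algorithm requires power-of-2 dimensions. Pad 305x305 to 512x512 (next power of 2).

Standard algorithm: 305^3 = 28372625 multiplications
Strassen's algorithm: 7^(log2(512)) = 7^9 = 40353607 multiplications
Difference: 28372625 - 40353607 = -11980982 (Strassen uses MORE here due to padding overhead — for small or just-over-power-of-2 n, padding can outweigh the per-level savings)

Standard: 28372625 multiplications (305^3). Strassen: 40353607 multiplications (7^9, after padding to 512x512). Strassen reduces 8 recursive multiplications to 7 at each level.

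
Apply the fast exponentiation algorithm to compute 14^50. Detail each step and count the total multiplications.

Computing 14^50 by squaring (build up from 14^1; each line after the first costs one multiplication):

14^1 = 14
14^2 = (14^1)^2 = 14^2 = 196
14^3 = 14 * 14^2 = 14 * 196 = 2744
14^6 = (14^3)^2 = 2744^2 = 7529536
14^12 = (14^6)^2 = 7529536^2 = 56693912375296
14^24 = (14^12)^2 = 56693912375296^2 = 3214199700417740936751087616
14^25 = 14 * 14^24 = 14 * 3214199700417740936751087616 = 44998795805848373114515226624
14^50 = (14^25)^2 = 44998795805848373114515226624^2 = 2024891623976437135118764865774783290467102632746078437376

Result: 2024891623976437135118764865774783290467102632746078437376
Multiplications needed: 7 (7 lines after 14^1)

14^50 = 2024891623976437135118764865774783290467102632746078437376. Using exponentiation by squaring, this requires 7 multiplications. The key idea: if the exponent is even, square the half-power; if odd, multiply by the base once.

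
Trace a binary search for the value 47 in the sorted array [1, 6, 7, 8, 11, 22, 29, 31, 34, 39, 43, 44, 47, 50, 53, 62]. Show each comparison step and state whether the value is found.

Binary search for 47 in [1, 6, 7, 8, 11, 22, 29, 31, 34, 39, 43, 44, 47, 50, 53, 62]:

lo=0, hi=15, mid=7, arr[mid]=31 -> 31 < 47, search right half
lo=8, hi=15, mid=11, arr[mid]=44 -> 44 < 47, search right half
lo=12, hi=15, mid=13, arr[mid]=50 -> 50 > 47, search left half
lo=12, hi=12, mid=12, arr[mid]=47 -> Found target at index 12!

Binary search finds 47 at index 12 after 4 comparisons. The search repeatedly halves the search space by comparing with the middle element.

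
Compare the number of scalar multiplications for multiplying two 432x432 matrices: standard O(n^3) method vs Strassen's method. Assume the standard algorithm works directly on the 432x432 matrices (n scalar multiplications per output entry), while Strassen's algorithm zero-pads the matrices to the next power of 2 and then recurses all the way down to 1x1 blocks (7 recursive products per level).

Matrix multiplication for 432x432 matrices:

Strassen's algorithm requires power-of-2 dimensions. Pad 432x432 to 512x512 (next power of 2).

Standard algorithm: 432^3 = 80621568 multiplications
Strassen's algorithm: 7^(log2(512)) = 7^9 = 40353607 multiplications
Savings: 80621568 - 40353607 = 40267961 multiplications

Standard: 80621568 multiplications (432^3). Strassen: 40353607 multiplications (7^9, after padding to 512x512). Strassen reduces 8 recursive multiplications to 7 at each level.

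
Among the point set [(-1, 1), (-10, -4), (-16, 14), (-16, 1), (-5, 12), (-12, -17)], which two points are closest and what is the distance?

Computing all pairwise distances among 6 points:

d((-1, 1), (-10, -4)) = 10.2956
d((-1, 1), (-16, 14)) = 19.8494
d((-1, 1), (-16, 1)) = 15.0
d((-1, 1), (-5, 12)) = 11.7047
d((-1, 1), (-12, -17)) = 21.095
d((-10, -4), (-16, 14)) = 18.9737
d((-10, -4), (-16, 1)) = 7.8102 <-- minimum
d((-10, -4), (-5, 12)) = 16.7631
d((-10, -4), (-12, -17)) = 13.1529
d((-16, 14), (-16, 1)) = 13.0
d((-16, 14), (-5, 12)) = 11.1803
d((-16, 14), (-12, -17)) = 31.257
d((-16, 1), (-5, 12)) = 15.5563
d((-16, 1), (-12, -17)) = 18.4391
d((-5, 12), (-12, -17)) = 29.8329

Closest pair: (-10, -4) and (-16, 1) with distance 7.8102

The closest pair is (-10, -4) and (-16, 1) with Euclidean distance 7.8102. For 6 points, brute-force pairwise comparison is shown above. For large n, the divide-and-conquer algorithm (sort by x, recurse on halves, check the dividing strip) achieves O(n log n).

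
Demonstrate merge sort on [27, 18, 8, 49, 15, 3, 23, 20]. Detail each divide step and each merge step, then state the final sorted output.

Merge sort trace:

Split: [27, 18, 8, 49, 15, 3, 23, 20] -> [27, 18, 8, 49] and [15, 3, 23, 20]
  Split: [27, 18, 8, 49] -> [27, 18] and [8, 49]
    Split: [27, 18] -> [27] and [18]
    Merge: [27] + [18] -> [18, 27]
    Split: [8, 49] -> [8] and [49]
    Merge: [8] + [49] -> [8, 49]
  Merge: [18, 27] + [8, 49] -> [8, 18, 27, 49]
  Split: [15, 3, 23, 20] -> [15, 3] and [23, 20]
    Split: [15, 3] -> [15] and [3]
    Merge: [15] + [3] -> [3, 15]
    Split: [23, 20] -> [23] and [20]
    Merge: [23] + [20] -> [20, 23]
  Merge: [3, 15] + [20, 23] -> [3, 15, 20, 23]
Merge: [8, 18, 27, 49] + [3, 15, 20, 23] -> [3, 8, 15, 18, 20, 23, 27, 49]

Final sorted array: [3, 8, 15, 18, 20, 23, 27, 49]

The merge sort proceeds by recursively splitting the array and merging sorted halves.
After all merges, the sorted array is [3, 8, 15, 18, 20, 23, 27, 49].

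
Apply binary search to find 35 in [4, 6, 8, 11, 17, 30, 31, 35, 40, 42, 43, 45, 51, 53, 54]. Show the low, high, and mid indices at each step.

Binary search for 35 in [4, 6, 8, 11, 17, 30, 31, 35, 40, 42, 43, 45, 51, 53, 54]:

lo=0, hi=14, mid=7, arr[mid]=35 -> Found target at index 7!

Binary search finds 35 at index 7 after 1 comparisons. The search repeatedly halves the search space by comparing with the middle element.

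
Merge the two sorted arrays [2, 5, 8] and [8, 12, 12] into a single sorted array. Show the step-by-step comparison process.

Merging process:

Compare 2 vs 8: take 2 from left. Merged: [2]
Compare 5 vs 8: take 5 from left. Merged: [2, 5]
Compare 8 vs 8: take 8 from left. Merged: [2, 5, 8]
Append remaining from right: [8, 12, 12]. Merged: [2, 5, 8, 8, 12, 12]

Final merged array: [2, 5, 8, 8, 12, 12]
Total comparisons: 3

The merged array is [2, 5, 8, 8, 12, 12], requiring 3 comparisons. The merge step runs in O(n) time where n is the total number of elements.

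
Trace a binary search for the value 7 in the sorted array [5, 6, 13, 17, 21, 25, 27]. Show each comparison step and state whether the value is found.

Binary search for 7 in [5, 6, 13, 17, 21, 25, 27]:

lo=0, hi=6, mid=3, arr[mid]=17 -> 17 > 7, search left half
lo=0, hi=2, mid=1, arr[mid]=6 -> 6 < 7, search right half
lo=2, hi=2, mid=2, arr[mid]=13 -> 13 > 7, search left half
lo=2 > hi=1, target 7 not found

Binary search determines that 7 is not in the array after 3 comparisons. The search space was exhausted without finding the target.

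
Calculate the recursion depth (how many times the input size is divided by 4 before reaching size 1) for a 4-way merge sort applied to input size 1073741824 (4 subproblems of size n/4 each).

For divide and conquer with division factor 4:

Problem sizes at each level:
Level 0: 1073741824
Level 1: 268435456
Level 2: 67108864
Level 3: 16777216
Level 4: 4194304
Level 5: 1048576
Level 6: 262144
Level 7: 65536
Level 8: 16384
Level 9: 4096
Level 10: 1024
Level 11: 256
Level 12: 64
Level 13: 16
Level 14: 4
Level 15: 1

The root is level 0 and the size-1 base case is level 15 (the tree spans levels 0 through 15, i.e. 16 levels counting the root), so the depth is the number of divisions: log_4(1073741824) = 15

The recursion tree depth is log_4(1073741824) = 15. At each level, the problem size is divided by 4, so it takes 15 divisions to reduce to a base case of size 1. The algorithm makes 4 recursive calls at each level.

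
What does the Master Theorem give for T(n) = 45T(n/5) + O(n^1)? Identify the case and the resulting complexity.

Master Theorem for T(n) = 45T(n/5) + O(n^1):

a = 45, b = 5, c = 1
log_b(a) = log_5(45) = 2.3652

Case 1: c = 1 < log_5(45) = 2.3652
T(n) = O(n^(log_5 45))

For T(n) = 45T(n/5) + O(n^1): log_5(45) = 2.3652. This is Case 1 of the Master Theorem (c < log_b(a), work dominated by leaves), giving O(n^(log_5 45)).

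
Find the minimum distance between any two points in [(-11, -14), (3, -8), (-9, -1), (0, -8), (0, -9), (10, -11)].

Computing all pairwise distances among 6 points:

d((-11, -14), (3, -8)) = 15.2315
d((-11, -14), (-9, -1)) = 13.1529
d((-11, -14), (0, -8)) = 12.53
d((-11, -14), (0, -9)) = 12.083
d((-11, -14), (10, -11)) = 21.2132
d((3, -8), (-9, -1)) = 13.8924
d((3, -8), (0, -8)) = 3.0
d((3, -8), (0, -9)) = 3.1623
d((3, -8), (10, -11)) = 7.6158
d((-9, -1), (0, -8)) = 11.4018
d((-9, -1), (0, -9)) = 12.0416
d((-9, -1), (10, -11)) = 21.4709
d((0, -8), (0, -9)) = 1.0 <-- minimum
d((0, -8), (10, -11)) = 10.4403
d((0, -9), (10, -11)) = 10.198

Closest pair: (0, -8) and (0, -9) with distance 1.0

The closest pair is (0, -8) and (0, -9) with Euclidean distance 1.0. For 6 points, brute-force pairwise comparison is shown above. For large n, the divide-and-conquer algorithm (sort by x, recurse on halves, check the dividing strip) achieves O(n log n).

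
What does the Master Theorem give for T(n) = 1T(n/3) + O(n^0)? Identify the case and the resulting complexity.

Master Theorem for T(n) = 1T(n/3) + O(n^0):

a = 1, b = 3, c = 0
log_b(a) = log_3(1) = 0.0000

Case 2: c = 0 = log_3(1) = 0.0000
T(n) = O(n^0 log n) = O(log n)

For T(n) = 1T(n/3) + O(n^0): log_3(1) = 0.0000. This is Case 2 of the Master Theorem (c = log_b(a), equal work at all levels), giving O(log n).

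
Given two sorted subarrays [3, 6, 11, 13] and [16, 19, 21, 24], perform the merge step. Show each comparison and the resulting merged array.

Merging process:

Compare 3 vs 16: take 3 from left. Merged: [3]
Compare 6 vs 16: take 6 from left. Merged: [3, 6]
Compare 11 vs 16: take 11 from left. Merged: [3, 6, 11]
Compare 13 vs 16: take 13 from left. Merged: [3, 6, 11, 13]
Append remaining from right: [16, 19, 21, 24]. Merged: [3, 6, 11, 13, 16, 19, 21, 24]

Final merged array: [3, 6, 11, 13, 16, 19, 21, 24]
Total comparisons: 4

The merged array is [3, 6, 11, 13, 16, 19, 21, 24], requiring 4 comparisons. The merge step runs in O(n) time where n is the total number of elements.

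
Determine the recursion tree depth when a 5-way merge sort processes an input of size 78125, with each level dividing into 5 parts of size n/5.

For divide and conquer with division factor 5:

Problem sizes at each level:
Level 0: 78125
Level 1: 15625
Level 2: 3125
Level 3: 625
Level 4: 125
Level 5: 25
Level 6: 5
Level 7: 1

The root is level 0 and the size-1 base case is level 7 (the tree spans levels 0 through 7, i.e. 8 levels counting the root), so the depth is the number of divisions: log_5(78125) = 7

The recursion tree depth is log_5(78125) = 7. At each level, the problem size is divided by 5, so it takes 7 divisions to reduce to a base case of size 1. The algorithm makes 5 recursive calls at each level.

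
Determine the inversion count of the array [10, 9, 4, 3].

Finding inversions in [10, 9, 4, 3]:

(0, 1): arr[0]=10 > arr[1]=9
(0, 2): arr[0]=10 > arr[2]=4
(0, 3): arr[0]=10 > arr[3]=3
(1, 2): arr[1]=9 > arr[2]=4
(1, 3): arr[1]=9 > arr[3]=3
(2, 3): arr[2]=4 > arr[3]=3

Total inversions: 6

The array has 6 inversion(s): (0,1), (0,2), (0,3), (1,2), (1,3), (2,3). Each pair (i,j) satisfies i < j and arr[i] > arr[j].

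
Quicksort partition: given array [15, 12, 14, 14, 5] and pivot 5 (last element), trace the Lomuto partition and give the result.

Lomuto partition with pivot = 5:

Initial array: [15, 12, 14, 14, 5]

arr[0]=15 > 5: no swap
arr[1]=12 > 5: no swap
arr[2]=14 > 5: no swap
arr[3]=14 > 5: no swap

Place pivot at position 0: [5, 12, 14, 14, 15]
Pivot position: 0

After partitioning with pivot 5, the array becomes [5, 12, 14, 14, 15]. The pivot is placed at index 0. All elements to the left of the pivot are <= 5, and all elements to the right are > 5.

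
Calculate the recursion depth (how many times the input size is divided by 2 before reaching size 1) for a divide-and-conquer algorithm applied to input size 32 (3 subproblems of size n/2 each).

For divide and conquer with division factor 2:

Problem sizes at each level:
Level 0: 32
Level 1: 16
Level 2: 8
Level 3: 4
Level 4: 2
Level 5: 1

The root is level 0 and the size-1 base case is level 5 (the tree spans levels 0 through 5, i.e. 6 levels counting the root), so the depth is the number of divisions: log_2(32) = 5

The recursion tree depth is log_2(32) = 5. At each level, the problem size is divided by 2, so it takes 5 divisions to reduce to a base case of size 1. The algorithm makes 3 recursive calls at each level.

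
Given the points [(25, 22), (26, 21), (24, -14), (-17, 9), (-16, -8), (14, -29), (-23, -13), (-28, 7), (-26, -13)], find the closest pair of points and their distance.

Computing all pairwise distances among 9 points:

d((25, 22), (26, 21)) = 1.4142 <-- minimum
d((25, 22), (24, -14)) = 36.0139
d((25, 22), (-17, 9)) = 43.9659
d((25, 22), (-16, -8)) = 50.8035
d((25, 22), (14, -29)) = 52.1728
d((25, 22), (-23, -13)) = 59.4054
d((25, 22), (-28, 7)) = 55.0818
d((25, 22), (-26, -13)) = 61.8547
d((26, 21), (24, -14)) = 35.0571
d((26, 21), (-17, 9)) = 44.643
d((26, 21), (-16, -8)) = 51.0392
d((26, 21), (14, -29)) = 51.4198
d((26, 21), (-23, -13)) = 59.6406
d((26, 21), (-28, 7)) = 55.7853
d((26, 21), (-26, -13)) = 62.1289
d((24, -14), (-17, 9)) = 47.0106
d((24, -14), (-16, -8)) = 40.4475
d((24, -14), (14, -29)) = 18.0278
d((24, -14), (-23, -13)) = 47.0106
d((24, -14), (-28, 7)) = 56.0803
d((24, -14), (-26, -13)) = 50.01
d((-17, 9), (-16, -8)) = 17.0294
d((-17, 9), (14, -29)) = 49.0408
d((-17, 9), (-23, -13)) = 22.8035
d((-17, 9), (-28, 7)) = 11.1803
d((-17, 9), (-26, -13)) = 23.7697
d((-16, -8), (14, -29)) = 36.6197
d((-16, -8), (-23, -13)) = 8.6023
d((-16, -8), (-28, 7)) = 19.2094
d((-16, -8), (-26, -13)) = 11.1803
d((14, -29), (-23, -13)) = 40.3113
d((14, -29), (-28, 7)) = 55.3173
d((14, -29), (-26, -13)) = 43.0813
d((-23, -13), (-28, 7)) = 20.6155
d((-23, -13), (-26, -13)) = 3.0
d((-28, 7), (-26, -13)) = 20.0998

Closest pair: (25, 22) and (26, 21) with distance 1.4142

The closest pair is (25, 22) and (26, 21) with Euclidean distance 1.4142. For 9 points, brute-force pairwise comparison is shown above. For large n, the divide-and-conquer algorithm (sort by x, recurse on halves, check the dividing strip) achieves O(n log n).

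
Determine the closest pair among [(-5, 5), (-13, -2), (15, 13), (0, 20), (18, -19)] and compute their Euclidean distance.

Computing all pairwise distances among 5 points:

d((-5, 5), (-13, -2)) = 10.6301 <-- minimum
d((-5, 5), (15, 13)) = 21.5407
d((-5, 5), (0, 20)) = 15.8114
d((-5, 5), (18, -19)) = 33.2415
d((-13, -2), (15, 13)) = 31.7648
d((-13, -2), (0, 20)) = 25.5539
d((-13, -2), (18, -19)) = 35.3553
d((15, 13), (0, 20)) = 16.5529
d((15, 13), (18, -19)) = 32.1403
d((0, 20), (18, -19)) = 42.9535

Closest pair: (-5, 5) and (-13, -2) with distance 10.6301

The closest pair is (-5, 5) and (-13, -2) with Euclidean distance 10.6301. For 5 points, brute-force pairwise comparison is shown above. For large n, the divide-and-conquer algorithm (sort by x, recurse on halves, check the dividing strip) achieves O(n log n).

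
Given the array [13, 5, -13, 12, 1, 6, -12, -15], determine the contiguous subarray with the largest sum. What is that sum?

Using Kadane's algorithm on [13, 5, -13, 12, 1, 6, -12, -15]:

Scanning through the array:
Position 1 (value 5): max_ending_here = 18, max_so_far = 18
Position 2 (value -13): max_ending_here = 5, max_so_far = 18
Position 3 (value 12): max_ending_here = 17, max_so_far = 18
Position 4 (value 1): max_ending_here = 18, max_so_far = 18
Position 5 (value 6): max_ending_here = 24, max_so_far = 24
Position 6 (value -12): max_ending_here = 12, max_so_far = 24
Position 7 (value -15): max_ending_here = -3, max_so_far = 24

Maximum subarray: [13, 5, -13, 12, 1, 6]
Maximum sum: 24

The maximum subarray is [13, 5, -13, 12, 1, 6] with sum 24. This subarray runs from index 0 to index 5.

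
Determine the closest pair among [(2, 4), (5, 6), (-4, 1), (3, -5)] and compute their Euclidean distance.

Computing all pairwise distances among 4 points:

d((2, 4), (5, 6)) = 3.6056 <-- minimum
d((2, 4), (-4, 1)) = 6.7082
d((2, 4), (3, -5)) = 9.0554
d((5, 6), (-4, 1)) = 10.2956
d((5, 6), (3, -5)) = 11.1803
d((-4, 1), (3, -5)) = 9.2195

Closest pair: (2, 4) and (5, 6) with distance 3.6056

The closest pair is (2, 4) and (5, 6) with Euclidean distance 3.6056. For 4 points, brute-force pairwise comparison is shown above. For large n, the divide-and-conquer algorithm (sort by x, recurse on halves, check the dividing strip) achieves O(n log n).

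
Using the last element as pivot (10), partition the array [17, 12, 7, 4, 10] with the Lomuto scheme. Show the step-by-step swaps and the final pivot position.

Lomuto partition with pivot = 10:

Initial array: [17, 12, 7, 4, 10]

arr[0]=17 > 10: no swap
arr[1]=12 > 10: no swap
arr[2]=7 <= 10: swap with position 0, array becomes [7, 12, 17, 4, 10]
arr[3]=4 <= 10: swap with position 1, array becomes [7, 4, 17, 12, 10]

Place pivot at position 2: [7, 4, 10, 12, 17]
Pivot position: 2

After partitioning with pivot 10, the array becomes [7, 4, 10, 12, 17]. The pivot is placed at index 2. All elements to the left of the pivot are <= 10, and all elements to the right are > 10.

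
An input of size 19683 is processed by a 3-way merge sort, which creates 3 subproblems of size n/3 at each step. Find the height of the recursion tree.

For divide and conquer with division factor 3:

Problem sizes at each level:
Level 0: 19683
Level 1: 6561
Level 2: 2187
Level 3: 729
Level 4: 243
Level 5: 81
Level 6: 27
Level 7: 9
Level 8: 3
Level 9: 1

The root is level 0 and the size-1 base case is level 9 (the tree spans levels 0 through 9, i.e. 10 levels counting the root), so the depth is the number of divisions: log_3(19683) = 9

The recursion tree depth is log_3(19683) = 9. At each level, the problem size is divided by 3, so it takes 9 divisions to reduce to a base case of size 1. The algorithm makes 3 recursive calls at each level.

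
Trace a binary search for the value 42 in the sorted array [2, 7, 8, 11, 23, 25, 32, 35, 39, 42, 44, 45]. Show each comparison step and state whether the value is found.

Binary search for 42 in [2, 7, 8, 11, 23, 25, 32, 35, 39, 42, 44, 45]:

lo=0, hi=11, mid=5, arr[mid]=25 -> 25 < 42, search right half
lo=6, hi=11, mid=8, arr[mid]=39 -> 39 < 42, search right half
lo=9, hi=11, mid=10, arr[mid]=44 -> 44 > 42, search left half
lo=9, hi=9, mid=9, arr[mid]=42 -> Found target at index 9!

Binary search finds 42 at index 9 after 4 comparisons. The search repeatedly halves the search space by comparing with the middle element.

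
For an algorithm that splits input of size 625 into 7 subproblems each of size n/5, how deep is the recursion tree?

For divide and conquer with division factor 5:

Problem sizes at each level:
Level 0: 625
Level 1: 125
Level 2: 25
Level 3: 5
Level 4: 1

The root is level 0 and the size-1 base case is level 4 (the tree spans levels 0 through 4, i.e. 5 levels counting the root), so the depth is the number of divisions: log_5(625) = 4

The recursion tree depth is log_5(625) = 4. At each level, the problem size is divided by 5, so it takes 4 divisions to reduce to a base case of size 1. The algorithm makes 7 recursive calls at each level.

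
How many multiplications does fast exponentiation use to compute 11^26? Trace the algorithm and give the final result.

Computing 11^26 by squaring (build up from 11^1; each line after the first costs one multiplication):

11^1 = 11
11^2 = (11^1)^2 = 11^2 = 121
11^3 = 11 * 11^2 = 11 * 121 = 1331
11^6 = (11^3)^2 = 1331^2 = 1771561
11^12 = (11^6)^2 = 1771561^2 = 3138428376721
11^13 = 11 * 11^12 = 11 * 3138428376721 = 34522712143931
11^26 = (11^13)^2 = 34522712143931^2 = 1191817653772720942460132761

Result: 1191817653772720942460132761
Multiplications needed: 6 (6 lines after 11^1)

11^26 = 1191817653772720942460132761. Using exponentiation by squaring, this requires 6 multiplications. The key idea: if the exponent is even, square the half-power; if odd, multiply by the base once.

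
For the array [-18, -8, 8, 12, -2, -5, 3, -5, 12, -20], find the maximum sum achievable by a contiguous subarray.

Using Kadane's algorithm on [-18, -8, 8, 12, -2, -5, 3, -5, 12, -20]:

Scanning through the array:
Position 1 (value -8): max_ending_here = -8, max_so_far = -8
Position 2 (value 8): max_ending_here = 8, max_so_far = 8
Position 3 (value 12): max_ending_here = 20, max_so_far = 20
Position 4 (value -2): max_ending_here = 18, max_so_far = 20
Position 5 (value -5): max_ending_here = 13, max_so_far = 20
Position 6 (value 3): max_ending_here = 16, max_so_far = 20
Position 7 (value -5): max_ending_here = 11, max_so_far = 20
Position 8 (value 12): max_ending_here = 23, max_so_far = 23
Position 9 (value -20): max_ending_here = 3, max_so_far = 23

Maximum subarray: [8, 12, -2, -5, 3, -5, 12]
Maximum sum: 23

The maximum subarray is [8, 12, -2, -5, 3, -5, 12] with sum 23. This subarray runs from index 2 to index 8.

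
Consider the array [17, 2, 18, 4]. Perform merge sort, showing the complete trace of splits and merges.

Merge sort trace:

Split: [17, 2, 18, 4] -> [17, 2] and [18, 4]
  Split: [17, 2] -> [17] and [2]
  Merge: [17] + [2] -> [2, 17]
  Split: [18, 4] -> [18] and [4]
  Merge: [18] + [4] -> [4, 18]
Merge: [2, 17] + [4, 18] -> [2, 4, 17, 18]

Final sorted array: [2, 4, 17, 18]

The merge sort proceeds by recursively splitting the array and merging sorted halves.
After all merges, the sorted array is [2, 4, 17, 18].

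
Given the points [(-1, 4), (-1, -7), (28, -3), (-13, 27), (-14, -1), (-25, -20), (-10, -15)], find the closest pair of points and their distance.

Computing all pairwise distances among 7 points:

d((-1, 4), (-1, -7)) = 11.0 <-- minimum
d((-1, 4), (28, -3)) = 29.8329
d((-1, 4), (-13, 27)) = 25.9422
d((-1, 4), (-14, -1)) = 13.9284
d((-1, 4), (-25, -20)) = 33.9411
d((-1, 4), (-10, -15)) = 21.0238
d((-1, -7), (28, -3)) = 29.2746
d((-1, -7), (-13, 27)) = 36.0555
d((-1, -7), (-14, -1)) = 14.3178
d((-1, -7), (-25, -20)) = 27.2947
d((-1, -7), (-10, -15)) = 12.0416
d((28, -3), (-13, 27)) = 50.8035
d((28, -3), (-14, -1)) = 42.0476
d((28, -3), (-25, -20)) = 55.6597
d((28, -3), (-10, -15)) = 39.8497
d((-13, 27), (-14, -1)) = 28.0179
d((-13, 27), (-25, -20)) = 48.5077
d((-13, 27), (-10, -15)) = 42.107
d((-14, -1), (-25, -20)) = 21.9545
d((-14, -1), (-10, -15)) = 14.5602
d((-25, -20), (-10, -15)) = 15.8114

Closest pair: (-1, 4) and (-1, -7) with distance 11.0

The closest pair is (-1, 4) and (-1, -7) with Euclidean distance 11.0. For 7 points, brute-force pairwise comparison is shown above. For large n, the divide-and-conquer algorithm (sort by x, recurse on halves, check the dividing strip) achieves O(n log n).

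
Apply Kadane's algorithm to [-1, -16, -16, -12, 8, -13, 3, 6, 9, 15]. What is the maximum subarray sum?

Using Kadane's algorithm on [-1, -16, -16, -12, 8, -13, 3, 6, 9, 15]:

Scanning through the array:
Position 1 (value -16): max_ending_here = -16, max_so_far = -1
Position 2 (value -16): max_ending_here = -16, max_so_far = -1
Position 3 (value -12): max_ending_here = -12, max_so_far = -1
Position 4 (value 8): max_ending_here = 8, max_so_far = 8
Position 5 (value -13): max_ending_here = -5, max_so_far = 8
Position 6 (value 3): max_ending_here = 3, max_so_far = 8
Position 7 (value 6): max_ending_here = 9, max_so_far = 9
Position 8 (value 9): max_ending_here = 18, max_so_far = 18
Position 9 (value 15): max_ending_here = 33, max_so_far = 33

Maximum subarray: [3, 6, 9, 15]
Maximum sum: 33

The maximum subarray is [3, 6, 9, 15] with sum 33. This subarray runs from index 6 to index 9.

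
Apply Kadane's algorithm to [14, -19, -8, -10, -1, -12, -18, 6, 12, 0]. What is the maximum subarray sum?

Using Kadane's algorithm on [14, -19, -8, -10, -1, -12, -18, 6, 12, 0]:

Scanning through the array:
Position 1 (value -19): max_ending_here = -5, max_so_far = 14
Position 2 (value -8): max_ending_here = -8, max_so_far = 14
Position 3 (value -10): max_ending_here = -10, max_so_far = 14
Position 4 (value -1): max_ending_here = -1, max_so_far = 14
Position 5 (value -12): max_ending_here = -12, max_so_far = 14
Position 6 (value -18): max_ending_here = -18, max_so_far = 14
Position 7 (value 6): max_ending_here = 6, max_so_far = 14
Position 8 (value 12): max_ending_here = 18, max_so_far = 18
Position 9 (value 0): max_ending_here = 18, max_so_far = 18

Maximum subarray: [6, 12]
Maximum sum: 18

The maximum subarray is [6, 12] with sum 18. This subarray runs from index 7 to index 8.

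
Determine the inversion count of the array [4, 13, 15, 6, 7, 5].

Finding inversions in [4, 13, 15, 6, 7, 5]:

(1, 3): arr[1]=13 > arr[3]=6
(1, 4): arr[1]=13 > arr[4]=7
(1, 5): arr[1]=13 > arr[5]=5
(2, 3): arr[2]=15 > arr[3]=6
(2, 4): arr[2]=15 > arr[4]=7
(2, 5): arr[2]=15 > arr[5]=5
(3, 5): arr[3]=6 > arr[5]=5
(4, 5): arr[4]=7 > arr[5]=5

Total inversions: 8

The array has 8 inversion(s): (1,3), (1,4), (1,5), (2,3), (2,4), (2,5), (3,5), (4,5). Each pair (i,j) satisfies i < j and arr[i] > arr[j].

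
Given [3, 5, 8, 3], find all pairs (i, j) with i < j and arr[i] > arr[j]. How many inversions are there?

Finding inversions in [3, 5, 8, 3]:

(1, 3): arr[1]=5 > arr[3]=3
(2, 3): arr[2]=8 > arr[3]=3

Total inversions: 2

The array has 2 inversion(s): (1,3), (2,3). Each pair (i,j) satisfies i < j and arr[i] > arr[j].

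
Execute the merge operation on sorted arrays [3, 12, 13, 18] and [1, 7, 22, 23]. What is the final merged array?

Merging process:

Compare 3 vs 1: take 1 from right. Merged: [1]
Compare 3 vs 7: take 3 from left. Merged: [1, 3]
Compare 12 vs 7: take 7 from right. Merged: [1, 3, 7]
Compare 12 vs 22: take 12 from left. Merged: [1, 3, 7, 12]
Compare 13 vs 22: take 13 from left. Merged: [1, 3, 7, 12, 13]
Compare 18 vs 22: take 18 from left. Merged: [1, 3, 7, 12, 13, 18]
Append remaining from right: [22, 23]. Merged: [1, 3, 7, 12, 13, 18, 22, 23]

Final merged array: [1, 3, 7, 12, 13, 18, 22, 23]
Total comparisons: 6

The merged array is [1, 3, 7, 12, 13, 18, 22, 23], requiring 6 comparisons. The merge step runs in O(n) time where n is the total number of elements.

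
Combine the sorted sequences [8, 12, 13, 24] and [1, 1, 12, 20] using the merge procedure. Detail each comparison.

Merging process:

Compare 8 vs 1: take 1 from right. Merged: [1]
Compare 8 vs 1: take 1 from right. Merged: [1, 1]
Compare 8 vs 12: take 8 from left. Merged: [1, 1, 8]
Compare 12 vs 12: take 12 from left. Merged: [1, 1, 8, 12]
Compare 13 vs 12: take 12 from right. Merged: [1, 1, 8, 12, 12]
Compare 13 vs 20: take 13 from left. Merged: [1, 1, 8, 12, 12, 13]
Compare 24 vs 20: take 20 from right. Merged: [1, 1, 8, 12, 12, 13, 20]
Append remaining from left: [24]. Merged: [1, 1, 8, 12, 12, 13, 20, 24]

Final merged array: [1, 1, 8, 12, 12, 13, 20, 24]
Total comparisons: 7

The merged array is [1, 1, 8, 12, 12, 13, 20, 24], requiring 7 comparisons. The merge step runs in O(n) time where n is the total number of elements.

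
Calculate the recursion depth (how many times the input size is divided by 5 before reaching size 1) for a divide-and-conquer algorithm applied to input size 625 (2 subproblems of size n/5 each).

For divide and conquer with division factor 5:

Problem sizes at each level:
Level 0: 625
Level 1: 125
Level 2: 25
Level 3: 5
Level 4: 1

The root is level 0 and the size-1 base case is level 4 (the tree spans levels 0 through 4, i.e. 5 levels counting the root), so the depth is the number of divisions: log_5(625) = 4

The recursion tree depth is log_5(625) = 4. At each level, the problem size is divided by 5, so it takes 4 divisions to reduce to a base case of size 1. The algorithm makes 2 recursive calls at each level.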